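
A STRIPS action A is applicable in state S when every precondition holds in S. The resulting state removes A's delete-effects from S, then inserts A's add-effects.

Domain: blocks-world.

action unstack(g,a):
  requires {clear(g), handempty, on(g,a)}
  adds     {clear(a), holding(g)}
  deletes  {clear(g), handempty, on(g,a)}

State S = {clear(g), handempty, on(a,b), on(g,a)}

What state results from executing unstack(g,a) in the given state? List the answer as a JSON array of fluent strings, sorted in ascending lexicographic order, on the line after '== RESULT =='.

Compute (S \ del) ∪ add:
  pre ⊆ S: {clear(g), handempty, on(g,a)} ⊆ S  — applicable
  S \ del = {on(a,b)}
  ∪ add   = {clear(a), holding(g), on(a,b)}

== RESULT ==
["clear(a)", "holding(g)", "on(a,b)"]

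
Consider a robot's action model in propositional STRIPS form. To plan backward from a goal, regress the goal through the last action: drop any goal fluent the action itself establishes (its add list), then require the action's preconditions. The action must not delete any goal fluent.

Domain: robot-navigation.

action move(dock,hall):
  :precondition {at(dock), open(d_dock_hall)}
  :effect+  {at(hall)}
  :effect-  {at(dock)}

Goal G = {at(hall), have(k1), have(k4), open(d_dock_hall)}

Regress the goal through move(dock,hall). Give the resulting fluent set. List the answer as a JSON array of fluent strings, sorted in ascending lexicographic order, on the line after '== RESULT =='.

Compute (G \ add) ∪ pre:
  G ∩ del = {}  (empty — regression defined)
  G \ add = {at(hall), have(k1), have(k4), open(d_dock_hall)} \ {at(hall)} = {have(k1), have(k4), open(d_dock_hall)}
  ∪ pre   = {have(k1), have(k4), open(d_dock_hall)} ∪ {at(dock), open(d_dock_hall)}
          = {at(dock), have(k1), have(k4), open(d_dock_hall)}

== RESULT ==
["at(dock)", "have(k1)", "have(k4)", "open(d_dock_hall)"]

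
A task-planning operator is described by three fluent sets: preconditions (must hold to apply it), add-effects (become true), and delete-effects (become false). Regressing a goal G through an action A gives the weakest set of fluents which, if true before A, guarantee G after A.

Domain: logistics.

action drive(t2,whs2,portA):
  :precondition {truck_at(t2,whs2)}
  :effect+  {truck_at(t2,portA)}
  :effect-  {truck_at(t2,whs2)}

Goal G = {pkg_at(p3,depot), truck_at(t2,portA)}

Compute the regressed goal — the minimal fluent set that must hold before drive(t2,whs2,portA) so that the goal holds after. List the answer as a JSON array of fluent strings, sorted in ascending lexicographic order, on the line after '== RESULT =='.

Compute (G \ add) ∪ pre:
  G ∩ del = {}  (empty — regression defined)
  G \ add = {pkg_at(p3,depot), truck_at(t2,portA)} \ {truck_at(t2,portA)} = {pkg_at(p3,depot)}
  ∪ pre   = {pkg_at(p3,depot)} ∪ {truck_at(t2,whs2)}
          = {pkg_at(p3,depot), truck_at(t2,whs2)}

== RESULT ==
["pkg_at(p3,depot)", "truck_at(t2,whs2)"]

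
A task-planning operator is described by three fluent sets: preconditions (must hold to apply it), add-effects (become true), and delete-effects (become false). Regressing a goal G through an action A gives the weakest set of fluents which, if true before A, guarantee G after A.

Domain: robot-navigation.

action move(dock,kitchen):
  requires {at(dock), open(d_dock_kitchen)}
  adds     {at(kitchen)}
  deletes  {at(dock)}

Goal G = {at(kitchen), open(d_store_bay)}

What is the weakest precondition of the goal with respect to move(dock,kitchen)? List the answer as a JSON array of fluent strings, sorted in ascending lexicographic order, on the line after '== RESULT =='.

Compute (G \ add) ∪ pre:
  G ∩ del = {}  (empty — regression defined)
  G \ add = {at(kitchen), open(d_store_bay)} \ {at(kitchen)} = {open(d_store_bay)}
  ∪ pre   = {open(d_store_bay)} ∪ {at(dock), open(d_dock_kitchen)}
          = {at(dock), open(d_dock_kitchen), open(d_store_bay)}

== RESULT ==
["at(dock)", "open(d_dock_kitchen)", "open(d_store_bay)"]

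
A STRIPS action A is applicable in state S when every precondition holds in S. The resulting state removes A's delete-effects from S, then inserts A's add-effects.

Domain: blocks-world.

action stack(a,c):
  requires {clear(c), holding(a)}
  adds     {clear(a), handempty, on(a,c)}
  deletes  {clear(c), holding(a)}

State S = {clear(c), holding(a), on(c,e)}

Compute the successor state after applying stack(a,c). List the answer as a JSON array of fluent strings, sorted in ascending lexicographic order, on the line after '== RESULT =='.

Compute (S \ del) ∪ add:
  pre ⊆ S: {clear(c), holding(a)} ⊆ S  — applicable
  S \ del = {on(c,e)}
  ∪ add   = {clear(a), handempty, on(a,c), on(c,e)}

== RESULT ==
["clear(a)", "handempty", "on(a,c)", "on(c,e)"]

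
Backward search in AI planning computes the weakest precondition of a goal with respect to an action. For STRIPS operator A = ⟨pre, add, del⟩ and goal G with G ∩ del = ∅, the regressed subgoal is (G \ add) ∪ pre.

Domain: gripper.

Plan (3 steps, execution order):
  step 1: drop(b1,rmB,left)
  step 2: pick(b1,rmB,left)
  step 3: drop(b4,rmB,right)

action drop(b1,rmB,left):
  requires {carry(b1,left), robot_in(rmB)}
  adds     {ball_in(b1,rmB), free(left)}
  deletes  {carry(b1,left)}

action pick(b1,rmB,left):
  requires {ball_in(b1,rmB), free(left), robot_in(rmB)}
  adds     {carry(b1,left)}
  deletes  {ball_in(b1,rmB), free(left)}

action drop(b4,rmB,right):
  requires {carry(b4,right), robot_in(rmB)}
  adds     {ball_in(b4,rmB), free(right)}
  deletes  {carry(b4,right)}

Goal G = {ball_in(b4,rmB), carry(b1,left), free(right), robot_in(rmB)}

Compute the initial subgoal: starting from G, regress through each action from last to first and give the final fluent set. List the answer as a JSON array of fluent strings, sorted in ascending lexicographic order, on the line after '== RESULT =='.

Regress step by step:
  through step 3 (drop(b4,rmB,right)): drop {ball_in(b4,rmB), free(right)}, keep {carry(b1,left), robot_in(rmB)}, require {carry(b4,right), robot_in(rmB)}
    → {carry(b1,left), carry(b4,right), robot_in(rmB)}
  through step 2 (pick(b1,rmB,left)): drop {carry(b1,left)}, keep {carry(b4,right), robot_in(rmB)}, require {ball_in(b1,rmB), free(left), robot_in(rmB)}
    → {ball_in(b1,rmB), carry(b4,right), free(left), robot_in(rmB)}
  through step 1 (drop(b1,rmB,left)): drop {ball_in(b1,rmB), free(left)}, keep {carry(b4,right), robot_in(rmB)}, require {carry(b1,left), robot_in(rmB)}
    → {carry(b1,left), carry(b4,right), robot_in(rmB)}

== RESULT ==
["carry(b1,left)", "carry(b4,right)", "robot_in(rmB)"]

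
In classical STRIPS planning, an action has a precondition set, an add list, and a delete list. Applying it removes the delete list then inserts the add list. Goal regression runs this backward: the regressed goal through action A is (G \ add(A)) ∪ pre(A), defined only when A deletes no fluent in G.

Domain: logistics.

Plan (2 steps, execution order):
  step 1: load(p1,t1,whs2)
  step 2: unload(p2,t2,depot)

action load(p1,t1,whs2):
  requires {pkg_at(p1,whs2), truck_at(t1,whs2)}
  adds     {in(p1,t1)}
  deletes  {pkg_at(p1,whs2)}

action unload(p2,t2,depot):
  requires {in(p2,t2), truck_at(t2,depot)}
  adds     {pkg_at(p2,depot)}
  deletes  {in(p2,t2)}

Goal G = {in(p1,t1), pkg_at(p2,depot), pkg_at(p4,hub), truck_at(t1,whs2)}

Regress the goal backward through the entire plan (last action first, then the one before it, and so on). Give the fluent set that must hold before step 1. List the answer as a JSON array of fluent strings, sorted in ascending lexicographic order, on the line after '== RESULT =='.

Regress step by step:
  through step 2 (unload(p2,t2,depot)): drop {pkg_at(p2,depot)}, keep {in(p1,t1), pkg_at(p4,hub), truck_at(t1,whs2)}, require {in(p2,t2), truck_at(t2,depot)}
    → {in(p1,t1), in(p2,t2), pkg_at(p4,hub), truck_at(t1,whs2), truck_at(t2,depot)}
  through step 1 (load(p1,t1,whs2)): drop {in(p1,t1)}, keep {in(p2,t2), pkg_at(p4,hub), truck_at(t1,whs2), truck_at(t2,depot)}, require {pkg_at(p1,whs2), truck_at(t1,whs2)}
    → {in(p2,t2), pkg_at(p1,whs2), pkg_at(p4,hub), truck_at(t1,whs2), truck_at(t2,depot)}

== RESULT ==
["in(p2,t2)", "pkg_at(p1,whs2)", "pkg_at(p4,hub)", "truck_at(t1,whs2)", "truck_at(t2,depot)"]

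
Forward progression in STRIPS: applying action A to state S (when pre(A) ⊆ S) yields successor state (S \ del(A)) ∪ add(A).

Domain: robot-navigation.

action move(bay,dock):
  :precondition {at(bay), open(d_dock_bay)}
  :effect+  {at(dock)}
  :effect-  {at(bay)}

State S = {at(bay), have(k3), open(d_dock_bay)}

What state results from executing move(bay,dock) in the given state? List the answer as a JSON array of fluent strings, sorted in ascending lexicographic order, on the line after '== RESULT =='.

Compute (S \ del) ∪ add:
  pre ⊆ S: {at(bay), open(d_dock_bay)} ⊆ S  — applicable
  S \ del = {have(k3), open(d_dock_bay)}
  ∪ add   = {at(dock), have(k3), open(d_dock_bay)}

== RESULT ==
["at(dock)", "have(k3)", "open(d_dock_bay)"]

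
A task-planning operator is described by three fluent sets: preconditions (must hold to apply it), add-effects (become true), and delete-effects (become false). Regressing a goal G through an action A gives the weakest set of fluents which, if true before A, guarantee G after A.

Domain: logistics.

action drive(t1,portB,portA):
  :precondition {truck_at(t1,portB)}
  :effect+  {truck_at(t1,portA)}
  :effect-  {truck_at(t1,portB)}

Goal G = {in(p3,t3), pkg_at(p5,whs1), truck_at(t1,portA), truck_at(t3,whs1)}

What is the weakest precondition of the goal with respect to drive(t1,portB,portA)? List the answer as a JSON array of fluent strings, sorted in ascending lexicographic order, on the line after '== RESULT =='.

Compute (G \ add) ∪ pre:
  G ∩ del = {}  (empty — regression defined)
  G \ add = {in(p3,t3), pkg_at(p5,whs1), truck_at(t1,portA), truck_at(t3,whs1)} \ {truck_at(t1,portA)} = {in(p3,t3), pkg_at(p5,whs1), truck_at(t3,whs1)}
  ∪ pre   = {in(p3,t3), pkg_at(p5,whs1), truck_at(t3,whs1)} ∪ {truck_at(t1,portB)}
          = {in(p3,t3), pkg_at(p5,whs1), truck_at(t1,portB), truck_at(t3,whs1)}

== RESULT ==
["in(p3,t3)", "pkg_at(p5,whs1)", "truck_at(t1,portB)", "truck_at(t3,whs1)"]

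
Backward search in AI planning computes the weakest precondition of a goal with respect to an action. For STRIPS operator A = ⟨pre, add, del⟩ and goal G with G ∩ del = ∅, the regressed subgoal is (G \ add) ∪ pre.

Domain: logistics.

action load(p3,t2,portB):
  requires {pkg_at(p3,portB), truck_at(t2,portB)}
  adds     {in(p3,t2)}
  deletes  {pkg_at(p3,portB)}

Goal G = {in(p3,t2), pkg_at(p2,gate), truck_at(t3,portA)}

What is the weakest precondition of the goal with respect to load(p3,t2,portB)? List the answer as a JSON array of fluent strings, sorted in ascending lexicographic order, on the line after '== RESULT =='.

Compute (G \ add) ∪ pre:
  G ∩ del = {}  (empty — regression defined)
  G \ add = {in(p3,t2), pkg_at(p2,gate), truck_at(t3,portA)} \ {in(p3,t2)} = {pkg_at(p2,gate), truck_at(t3,portA)}
  ∪ pre   = {pkg_at(p2,gate), truck_at(t3,portA)} ∪ {pkg_at(p3,portB), truck_at(t2,portB)}
          = {pkg_at(p2,gate), pkg_at(p3,portB), truck_at(t2,portB), truck_at(t3,portA)}

== RESULT ==
["pkg_at(p2,gate)", "pkg_at(p3,portB)", "truck_at(t2,portB)", "truck_at(t3,portA)"]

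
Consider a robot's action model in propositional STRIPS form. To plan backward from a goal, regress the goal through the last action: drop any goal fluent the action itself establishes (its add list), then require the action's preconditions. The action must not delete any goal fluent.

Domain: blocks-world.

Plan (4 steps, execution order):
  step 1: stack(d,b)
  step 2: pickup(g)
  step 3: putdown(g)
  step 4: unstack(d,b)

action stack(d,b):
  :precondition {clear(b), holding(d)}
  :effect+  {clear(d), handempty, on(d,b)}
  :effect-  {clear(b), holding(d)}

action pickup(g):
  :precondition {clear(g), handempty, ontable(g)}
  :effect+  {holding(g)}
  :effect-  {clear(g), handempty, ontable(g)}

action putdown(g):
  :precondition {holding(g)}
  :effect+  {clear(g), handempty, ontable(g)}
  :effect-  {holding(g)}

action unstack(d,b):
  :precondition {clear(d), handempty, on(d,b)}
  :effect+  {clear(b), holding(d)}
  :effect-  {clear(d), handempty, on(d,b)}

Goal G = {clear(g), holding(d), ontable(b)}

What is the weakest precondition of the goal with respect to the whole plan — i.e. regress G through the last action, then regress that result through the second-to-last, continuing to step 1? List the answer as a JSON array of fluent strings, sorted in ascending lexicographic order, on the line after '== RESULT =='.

Regress step by step:
  through step 4 (unstack(d,b)): drop {holding(d)}, keep {clear(g), ontable(b)}, require {clear(d), handempty, on(d,b)}
    → {clear(d), clear(g), handempty, on(d,b), ontable(b)}
  through step 3 (putdown(g)): drop {clear(g), handempty}, keep {clear(d), on(d,b), ontable(b)}, require {holding(g)}
    → {clear(d), holding(g), on(d,b), ontable(b)}
  through step 2 (pickup(g)): drop {holding(g)}, keep {clear(d), on(d,b), ontable(b)}, require {clear(g), handempty, ontable(g)}
    → {clear(d), clear(g), handempty, on(d,b), ontable(b), ontable(g)}
  through step 1 (stack(d,b)): drop {clear(d), handempty, on(d,b)}, keep {clear(g), ontable(b), ontable(g)}, require {clear(b), holding(d)}
    → {clear(b), clear(g), holding(d), ontable(b), ontable(g)}

== RESULT ==
["clear(b)", "clear(g)", "holding(d)", "ontable(b)", "ontable(g)"]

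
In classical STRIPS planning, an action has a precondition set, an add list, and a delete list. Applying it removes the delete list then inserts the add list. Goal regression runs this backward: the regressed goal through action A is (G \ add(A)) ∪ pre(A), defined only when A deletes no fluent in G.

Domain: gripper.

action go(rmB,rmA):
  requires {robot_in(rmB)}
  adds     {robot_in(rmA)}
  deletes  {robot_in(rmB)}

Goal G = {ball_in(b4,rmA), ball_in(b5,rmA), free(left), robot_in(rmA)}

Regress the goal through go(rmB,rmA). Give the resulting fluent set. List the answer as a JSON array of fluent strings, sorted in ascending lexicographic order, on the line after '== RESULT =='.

Compute (G \ add) ∪ pre:
  G ∩ del = {}  (empty — regression defined)
  G \ add = {ball_in(b4,rmA), ball_in(b5,rmA), free(left), robot_in(rmA)} \ {robot_in(rmA)} = {ball_in(b4,rmA), ball_in(b5,rmA), free(left)}
  ∪ pre   = {ball_in(b4,rmA), ball_in(b5,rmA), free(left)} ∪ {robot_in(rmB)}
          = {ball_in(b4,rmA), ball_in(b5,rmA), free(left), robot_in(rmB)}

== RESULT ==
["ball_in(b4,rmA)", "ball_in(b5,rmA)", "free(left)", "robot_in(rmB)"]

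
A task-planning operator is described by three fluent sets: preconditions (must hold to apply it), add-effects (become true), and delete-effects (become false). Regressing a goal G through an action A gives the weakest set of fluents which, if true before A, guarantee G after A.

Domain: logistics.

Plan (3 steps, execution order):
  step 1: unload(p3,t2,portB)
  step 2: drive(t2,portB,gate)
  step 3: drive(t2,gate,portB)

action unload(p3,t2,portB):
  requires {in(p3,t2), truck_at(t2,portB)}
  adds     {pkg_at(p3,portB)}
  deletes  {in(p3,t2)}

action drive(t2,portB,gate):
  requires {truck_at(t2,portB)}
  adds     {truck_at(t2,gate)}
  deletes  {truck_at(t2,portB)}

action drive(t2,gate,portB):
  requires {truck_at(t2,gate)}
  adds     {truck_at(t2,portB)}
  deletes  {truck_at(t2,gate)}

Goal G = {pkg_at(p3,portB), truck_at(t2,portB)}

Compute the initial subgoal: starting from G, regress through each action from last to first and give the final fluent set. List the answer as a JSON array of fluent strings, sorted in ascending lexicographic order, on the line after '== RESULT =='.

Regress step by step:
  through step 3 (drive(t2,gate,portB)): drop {truck_at(t2,portB)}, keep {pkg_at(p3,portB)}, require {truck_at(t2,gate)}
    → {pkg_at(p3,portB), truck_at(t2,gate)}
  through step 2 (drive(t2,portB,gate)): drop {truck_at(t2,gate)}, keep {pkg_at(p3,portB)}, require {truck_at(t2,portB)}
    → {pkg_at(p3,portB), truck_at(t2,portB)}
  through step 1 (unload(p3,t2,portB)): drop {pkg_at(p3,portB)}, keep {truck_at(t2,portB)}, require {in(p3,t2), truck_at(t2,portB)}
    → {in(p3,t2), truck_at(t2,portB)}

== RESULT ==
["in(p3,t2)", "truck_at(t2,portB)"]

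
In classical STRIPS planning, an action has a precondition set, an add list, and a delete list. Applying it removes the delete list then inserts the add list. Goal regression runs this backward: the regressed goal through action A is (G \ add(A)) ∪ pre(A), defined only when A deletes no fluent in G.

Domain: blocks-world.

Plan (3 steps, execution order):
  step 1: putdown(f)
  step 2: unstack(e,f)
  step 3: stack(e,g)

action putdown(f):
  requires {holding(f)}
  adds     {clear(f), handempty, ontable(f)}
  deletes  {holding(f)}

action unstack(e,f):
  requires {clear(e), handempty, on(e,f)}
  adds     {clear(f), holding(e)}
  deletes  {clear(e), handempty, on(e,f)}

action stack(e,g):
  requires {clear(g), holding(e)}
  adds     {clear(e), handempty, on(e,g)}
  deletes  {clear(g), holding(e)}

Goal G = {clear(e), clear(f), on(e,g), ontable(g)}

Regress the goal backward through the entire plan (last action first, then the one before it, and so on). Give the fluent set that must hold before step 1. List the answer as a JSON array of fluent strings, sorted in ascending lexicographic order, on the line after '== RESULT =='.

Work backward from the goal:
  through step 3 (stack(e,g)): drop {clear(e), on(e,g)}, keep {clear(f), ontable(g)}, require {clear(g), holding(e)}
    → {clear(f), clear(g), holding(e), ontable(g)}
  through step 2 (unstack(e,f)): drop {clear(f), holding(e)}, keep {clear(g), ontable(g)}, require {clear(e), handempty, on(e,f)}
    → {clear(e), clear(g), handempty, on(e,f), ontable(g)}
  through step 1 (putdown(f)): drop {handempty}, keep {clear(e), clear(g), on(e,f), ontable(g)}, require {holding(f)}
    → {clear(e), clear(g), holding(f), on(e,f), ontable(g)}

== RESULT ==
["clear(e)", "clear(g)", "holding(f)", "on(e,f)", "ontable(g)"]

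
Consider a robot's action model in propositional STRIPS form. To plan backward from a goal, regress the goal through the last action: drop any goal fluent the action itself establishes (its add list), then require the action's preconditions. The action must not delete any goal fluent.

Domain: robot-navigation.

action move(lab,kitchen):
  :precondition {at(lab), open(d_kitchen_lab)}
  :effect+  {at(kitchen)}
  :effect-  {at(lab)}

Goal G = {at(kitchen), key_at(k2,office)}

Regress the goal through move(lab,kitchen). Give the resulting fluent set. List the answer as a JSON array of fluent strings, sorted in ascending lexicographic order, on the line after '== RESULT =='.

Regress:
  G ∩ del = {}  (empty — regression defined)
  G \ add = {at(kitchen), key_at(k2,office)} \ {at(kitchen)} = {key_at(k2,office)}
  ∪ pre   = {key_at(k2,office)} ∪ {at(lab), open(d_kitchen_lab)}
          = {at(lab), key_at(k2,office), open(d_kitchen_lab)}

== RESULT ==
["at(lab)", "key_at(k2,office)", "open(d_kitchen_lab)"]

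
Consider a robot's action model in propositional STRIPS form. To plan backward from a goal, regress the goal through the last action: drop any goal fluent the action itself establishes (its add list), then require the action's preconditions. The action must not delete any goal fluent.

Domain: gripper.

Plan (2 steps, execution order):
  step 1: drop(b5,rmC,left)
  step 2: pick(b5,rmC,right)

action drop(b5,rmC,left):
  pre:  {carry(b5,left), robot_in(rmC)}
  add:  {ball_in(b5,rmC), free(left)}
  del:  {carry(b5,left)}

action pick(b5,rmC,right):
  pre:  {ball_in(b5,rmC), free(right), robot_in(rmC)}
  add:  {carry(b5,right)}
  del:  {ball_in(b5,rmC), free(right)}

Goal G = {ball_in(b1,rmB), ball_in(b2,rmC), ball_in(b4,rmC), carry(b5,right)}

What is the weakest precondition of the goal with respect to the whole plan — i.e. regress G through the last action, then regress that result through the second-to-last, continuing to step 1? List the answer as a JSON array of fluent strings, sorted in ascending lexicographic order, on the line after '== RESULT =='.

Regress step by step:
  through step 2 (pick(b5,rmC,right)): drop {carry(b5,right)}, keep {ball_in(b1,rmB), ball_in(b2,rmC), ball_in(b4,rmC)}, require {ball_in(b5,rmC), free(right), robot_in(rmC)}
    → {ball_in(b1,rmB), ball_in(b2,rmC), ball_in(b4,rmC), ball_in(b5,rmC), free(right), robot_in(rmC)}
  through step 1 (drop(b5,rmC,left)): drop {ball_in(b5,rmC)}, keep {ball_in(b1,rmB), ball_in(b2,rmC), ball_in(b4,rmC), free(right), robot_in(rmC)}, require {carry(b5,left), robot_in(rmC)}
    → {ball_in(b1,rmB), ball_in(b2,rmC), ball_in(b4,rmC), carry(b5,left), free(right), robot_in(rmC)}

== RESULT ==
["ball_in(b1,rmB)", "ball_in(b2,rmC)", "ball_in(b4,rmC)", "carry(b5,left)", "free(right)", "robot_in(rmC)"]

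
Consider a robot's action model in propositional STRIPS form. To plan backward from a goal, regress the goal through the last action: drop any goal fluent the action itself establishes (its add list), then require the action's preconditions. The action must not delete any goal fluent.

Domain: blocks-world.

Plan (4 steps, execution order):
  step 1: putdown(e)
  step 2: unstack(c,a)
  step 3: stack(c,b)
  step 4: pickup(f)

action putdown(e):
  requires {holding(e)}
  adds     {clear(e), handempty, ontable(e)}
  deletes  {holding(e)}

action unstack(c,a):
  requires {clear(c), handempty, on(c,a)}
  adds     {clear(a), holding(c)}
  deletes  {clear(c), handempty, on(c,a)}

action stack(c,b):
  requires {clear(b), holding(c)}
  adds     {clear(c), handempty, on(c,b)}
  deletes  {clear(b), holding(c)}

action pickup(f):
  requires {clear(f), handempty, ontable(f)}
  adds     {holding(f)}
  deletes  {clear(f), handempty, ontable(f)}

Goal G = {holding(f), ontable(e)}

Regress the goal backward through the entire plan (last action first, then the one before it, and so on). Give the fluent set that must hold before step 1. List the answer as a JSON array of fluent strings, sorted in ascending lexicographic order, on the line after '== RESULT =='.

Work backward from the goal:
  through step 4 (pickup(f)): drop {holding(f)}, keep {ontable(e)}, require {clear(f), handempty, ontable(f)}
    → {clear(f), handempty, ontable(e), ontable(f)}
  through step 3 (stack(c,b)): drop {handempty}, keep {clear(f), ontable(e), ontable(f)}, require {clear(b), holding(c)}
    → {clear(b), clear(f), holding(c), ontable(e), ontable(f)}
  through step 2 (unstack(c,a)): drop {holding(c)}, keep {clear(b), clear(f), ontable(e), ontable(f)}, require {clear(c), handempty, on(c,a)}
    → {clear(b), clear(c), clear(f), handempty, on(c,a), ontable(e), ontable(f)}
  through step 1 (putdown(e)): drop {handempty, ontable(e)}, keep {clear(b), clear(c), clear(f), on(c,a), ontable(f)}, require {holding(e)}
    → {clear(b), clear(c), clear(f), holding(e), on(c,a), ontable(f)}

== RESULT ==
["clear(b)", "clear(c)", "clear(f)", "holding(e)", "on(c,a)", "ontable(f)"]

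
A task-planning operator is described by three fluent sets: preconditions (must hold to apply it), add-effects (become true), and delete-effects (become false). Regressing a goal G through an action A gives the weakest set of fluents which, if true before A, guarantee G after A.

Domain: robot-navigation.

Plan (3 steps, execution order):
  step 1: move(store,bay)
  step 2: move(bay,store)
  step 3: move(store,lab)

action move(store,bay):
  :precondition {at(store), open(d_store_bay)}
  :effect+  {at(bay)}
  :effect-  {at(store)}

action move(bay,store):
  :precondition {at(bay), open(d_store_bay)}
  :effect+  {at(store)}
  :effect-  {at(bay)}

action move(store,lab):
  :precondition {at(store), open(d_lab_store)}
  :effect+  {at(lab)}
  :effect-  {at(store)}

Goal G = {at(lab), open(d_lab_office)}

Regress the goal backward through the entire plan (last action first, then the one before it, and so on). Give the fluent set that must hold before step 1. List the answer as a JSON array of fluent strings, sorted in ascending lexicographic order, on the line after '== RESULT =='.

Regress step by step:
  through step 3 (move(store,lab)): drop {at(lab)}, keep {open(d_lab_office)}, require {at(store), open(d_lab_store)}
    → {at(store), open(d_lab_office), open(d_lab_store)}
  through step 2 (move(bay,store)): drop {at(store)}, keep {open(d_lab_office), open(d_lab_store)}, require {at(bay), open(d_store_bay)}
    → {at(bay), open(d_lab_office), open(d_lab_store), open(d_store_bay)}
  through step 1 (move(store,bay)): drop {at(bay)}, keep {open(d_lab_office), open(d_lab_store), open(d_store_bay)}, require {at(store), open(d_store_bay)}
    → {at(store), open(d_lab_office), open(d_lab_store), open(d_store_bay)}

== RESULT ==
["at(store)", "open(d_lab_office)", "open(d_lab_store)", "open(d_store_bay)"]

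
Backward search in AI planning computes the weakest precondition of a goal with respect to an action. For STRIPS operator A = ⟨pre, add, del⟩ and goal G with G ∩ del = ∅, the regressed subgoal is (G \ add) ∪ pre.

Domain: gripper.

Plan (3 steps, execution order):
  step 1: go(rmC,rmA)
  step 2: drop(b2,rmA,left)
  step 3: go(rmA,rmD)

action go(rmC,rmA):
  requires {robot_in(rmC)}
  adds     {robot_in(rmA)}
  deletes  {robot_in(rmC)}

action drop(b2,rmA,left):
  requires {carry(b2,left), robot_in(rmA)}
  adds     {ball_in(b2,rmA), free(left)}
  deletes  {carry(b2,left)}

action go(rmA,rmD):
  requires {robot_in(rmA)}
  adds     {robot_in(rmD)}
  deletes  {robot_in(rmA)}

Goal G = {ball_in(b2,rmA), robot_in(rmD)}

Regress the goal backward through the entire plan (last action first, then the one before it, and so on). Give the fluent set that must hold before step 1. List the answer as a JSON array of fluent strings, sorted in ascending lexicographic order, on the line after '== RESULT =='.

Work backward from the goal:
  through step 3 (go(rmA,rmD)): drop {robot_in(rmD)}, keep {ball_in(b2,rmA)}, require {robot_in(rmA)}
    → {ball_in(b2,rmA), robot_in(rmA)}
  through step 2 (drop(b2,rmA,left)): drop {ball_in(b2,rmA)}, keep {robot_in(rmA)}, require {carry(b2,left), robot_in(rmA)}
    → {carry(b2,left), robot_in(rmA)}
  through step 1 (go(rmC,rmA)): drop {robot_in(rmA)}, keep {carry(b2,left)}, require {robot_in(rmC)}
    → {carry(b2,left), robot_in(rmC)}

== RESULT ==
["carry(b2,left)", "robot_in(rmC)"]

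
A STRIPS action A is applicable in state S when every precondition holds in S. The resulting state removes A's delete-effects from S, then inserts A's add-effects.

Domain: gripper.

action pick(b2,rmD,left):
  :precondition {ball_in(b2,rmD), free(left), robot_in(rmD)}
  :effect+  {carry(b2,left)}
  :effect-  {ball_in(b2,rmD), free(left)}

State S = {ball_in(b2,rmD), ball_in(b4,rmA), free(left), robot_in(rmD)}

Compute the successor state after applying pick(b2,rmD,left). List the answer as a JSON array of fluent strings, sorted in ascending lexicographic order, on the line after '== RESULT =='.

Progress:
  pre ⊆ S: {ball_in(b2,rmD), free(left), robot_in(rmD)} ⊆ S  — applicable
  S \ del = {ball_in(b4,rmA), robot_in(rmD)}
  ∪ add   = {ball_in(b4,rmA), carry(b2,left), robot_in(rmD)}

== RESULT ==
["ball_in(b4,rmA)", "carry(b2,left)", "robot_in(rmD)"]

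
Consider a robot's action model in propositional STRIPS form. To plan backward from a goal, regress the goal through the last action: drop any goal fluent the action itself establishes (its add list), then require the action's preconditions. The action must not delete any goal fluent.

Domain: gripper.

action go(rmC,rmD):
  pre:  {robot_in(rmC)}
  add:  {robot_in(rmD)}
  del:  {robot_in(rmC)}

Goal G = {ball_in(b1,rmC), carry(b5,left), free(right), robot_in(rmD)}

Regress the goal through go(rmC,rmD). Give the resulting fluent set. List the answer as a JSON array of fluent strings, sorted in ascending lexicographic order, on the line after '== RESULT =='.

Compute (G \ add) ∪ pre:
  G ∩ del = {}  (empty — regression defined)
  G \ add = {ball_in(b1,rmC), carry(b5,left), free(right), robot_in(rmD)} \ {robot_in(rmD)} = {ball_in(b1,rmC), carry(b5,left), free(right)}
  ∪ pre   = {ball_in(b1,rmC), carry(b5,left), free(right)} ∪ {robot_in(rmC)}
          = {ball_in(b1,rmC), carry(b5,left), free(right), robot_in(rmC)}

== RESULT ==
["ball_in(b1,rmC)", "carry(b5,left)", "free(right)", "robot_in(rmC)"]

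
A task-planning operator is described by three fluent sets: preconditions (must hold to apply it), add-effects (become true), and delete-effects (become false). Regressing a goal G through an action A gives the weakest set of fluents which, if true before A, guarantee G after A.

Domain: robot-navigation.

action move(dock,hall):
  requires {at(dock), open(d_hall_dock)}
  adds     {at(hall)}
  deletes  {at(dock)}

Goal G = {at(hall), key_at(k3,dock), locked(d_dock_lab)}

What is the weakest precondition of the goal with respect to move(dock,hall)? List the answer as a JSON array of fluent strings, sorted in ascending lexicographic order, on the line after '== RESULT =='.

Compute (G \ add) ∪ pre:
  G ∩ del = {}  (empty — regression defined)
  G \ add = {at(hall), key_at(k3,dock), locked(d_dock_lab)} \ {at(hall)} = {key_at(k3,dock), locked(d_dock_lab)}
  ∪ pre   = {key_at(k3,dock), locked(d_dock_lab)} ∪ {at(dock), open(d_hall_dock)}
          = {at(dock), key_at(k3,dock), locked(d_dock_lab), open(d_hall_dock)}

== RESULT ==
["at(dock)", "key_at(k3,dock)", "locked(d_dock_lab)", "open(d_hall_dock)"]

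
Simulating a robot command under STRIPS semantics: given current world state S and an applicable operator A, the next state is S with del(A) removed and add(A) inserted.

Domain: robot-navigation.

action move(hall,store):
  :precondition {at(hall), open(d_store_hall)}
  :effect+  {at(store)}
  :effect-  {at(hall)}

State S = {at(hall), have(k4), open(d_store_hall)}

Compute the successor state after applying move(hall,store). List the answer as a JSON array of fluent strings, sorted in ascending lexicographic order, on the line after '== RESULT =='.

Compute (S \ del) ∪ add:
  pre ⊆ S: {at(hall), open(d_store_hall)} ⊆ S  — applicable
  S \ del = {have(k4), open(d_store_hall)}
  ∪ add   = {at(store), have(k4), open(d_store_hall)}

== RESULT ==
["at(store)", "have(k4)", "open(d_store_hall)"]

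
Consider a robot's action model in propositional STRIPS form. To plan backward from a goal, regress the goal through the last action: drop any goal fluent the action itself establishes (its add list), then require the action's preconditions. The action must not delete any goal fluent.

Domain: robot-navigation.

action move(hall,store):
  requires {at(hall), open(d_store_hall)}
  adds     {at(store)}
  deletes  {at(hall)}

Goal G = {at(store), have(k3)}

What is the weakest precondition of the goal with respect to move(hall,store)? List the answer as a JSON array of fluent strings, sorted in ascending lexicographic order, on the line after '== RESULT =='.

Regress:
  G ∩ del = {}  (empty — regression defined)
  G \ add = {at(store), have(k3)} \ {at(store)} = {have(k3)}
  ∪ pre   = {have(k3)} ∪ {at(hall), open(d_store_hall)}
          = {at(hall), have(k3), open(d_store_hall)}

== RESULT ==
["at(hall)", "have(k3)", "open(d_store_hall)"]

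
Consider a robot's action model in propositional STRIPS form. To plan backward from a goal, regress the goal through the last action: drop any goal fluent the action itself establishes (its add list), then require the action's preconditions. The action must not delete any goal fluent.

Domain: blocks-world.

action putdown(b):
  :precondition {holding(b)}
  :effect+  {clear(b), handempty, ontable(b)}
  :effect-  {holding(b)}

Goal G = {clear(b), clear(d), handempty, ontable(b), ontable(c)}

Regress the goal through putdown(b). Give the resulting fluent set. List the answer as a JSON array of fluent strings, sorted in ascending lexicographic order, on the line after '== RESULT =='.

Compute (G \ add) ∪ pre:
  G ∩ del = {}  (empty — regression defined)
  G \ add = {clear(b), clear(d), handempty, ontable(b), ontable(c)} \ {clear(b), handempty, ontable(b)} = {clear(d), ontable(c)}
  ∪ pre   = {clear(d), ontable(c)} ∪ {holding(b)}
          = {clear(d), holding(b), ontable(c)}

== RESULT ==
["clear(d)", "holding(b)", "ontable(c)"]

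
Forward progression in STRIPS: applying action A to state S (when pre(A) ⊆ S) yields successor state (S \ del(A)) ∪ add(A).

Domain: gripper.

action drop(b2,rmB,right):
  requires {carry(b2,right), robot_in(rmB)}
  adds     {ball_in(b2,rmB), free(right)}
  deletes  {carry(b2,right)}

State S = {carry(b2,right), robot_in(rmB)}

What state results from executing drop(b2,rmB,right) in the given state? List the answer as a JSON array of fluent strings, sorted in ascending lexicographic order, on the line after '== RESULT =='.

Compute (S \ del) ∪ add:
  pre ⊆ S: {carry(b2,right), robot_in(rmB)} ⊆ S  — applicable
  S \ del = {robot_in(rmB)}
  ∪ add   = {ball_in(b2,rmB), free(right), robot_in(rmB)}

== RESULT ==
["ball_in(b2,rmB)", "free(right)", "robot_in(rmB)"]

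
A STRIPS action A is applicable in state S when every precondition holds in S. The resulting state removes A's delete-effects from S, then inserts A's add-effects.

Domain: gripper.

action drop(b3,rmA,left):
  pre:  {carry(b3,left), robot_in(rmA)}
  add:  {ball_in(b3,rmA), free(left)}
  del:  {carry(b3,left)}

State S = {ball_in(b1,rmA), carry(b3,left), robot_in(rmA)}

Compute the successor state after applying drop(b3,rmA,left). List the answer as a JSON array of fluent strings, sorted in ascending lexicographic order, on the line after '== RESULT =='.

Compute (S \ del) ∪ add:
  pre ⊆ S: {carry(b3,left), robot_in(rmA)} ⊆ S  — applicable
  S \ del = {ball_in(b1,rmA), robot_in(rmA)}
  ∪ add   = {ball_in(b1,rmA), ball_in(b3,rmA), free(left), robot_in(rmA)}

== RESULT ==
["ball_in(b1,rmA)", "ball_in(b3,rmA)", "free(left)", "robot_in(rmA)"]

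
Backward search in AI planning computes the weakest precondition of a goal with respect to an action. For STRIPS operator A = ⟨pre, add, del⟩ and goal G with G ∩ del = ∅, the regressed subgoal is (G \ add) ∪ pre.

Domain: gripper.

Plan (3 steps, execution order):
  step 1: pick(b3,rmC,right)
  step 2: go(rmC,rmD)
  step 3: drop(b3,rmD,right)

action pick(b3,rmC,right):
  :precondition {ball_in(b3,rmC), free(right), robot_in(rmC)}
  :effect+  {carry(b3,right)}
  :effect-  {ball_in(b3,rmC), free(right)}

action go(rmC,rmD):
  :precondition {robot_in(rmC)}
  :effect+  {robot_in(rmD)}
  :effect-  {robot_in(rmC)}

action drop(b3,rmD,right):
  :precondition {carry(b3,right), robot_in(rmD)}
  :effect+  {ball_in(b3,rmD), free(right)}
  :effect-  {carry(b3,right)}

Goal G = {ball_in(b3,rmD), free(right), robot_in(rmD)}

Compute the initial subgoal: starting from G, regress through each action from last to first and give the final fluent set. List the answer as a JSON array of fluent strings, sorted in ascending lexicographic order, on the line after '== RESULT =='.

Work backward from the goal:
  through step 3 (drop(b3,rmD,right)): drop {ball_in(b3,rmD), free(right)}, keep {robot_in(rmD)}, require {carry(b3,right), robot_in(rmD)}
    → {carry(b3,right), robot_in(rmD)}
  through step 2 (go(rmC,rmD)): drop {robot_in(rmD)}, keep {carry(b3,right)}, require {robot_in(rmC)}
    → {carry(b3,right), robot_in(rmC)}
  through step 1 (pick(b3,rmC,right)): drop {carry(b3,right)}, keep {robot_in(rmC)}, require {ball_in(b3,rmC), free(right), robot_in(rmC)}
    → {ball_in(b3,rmC), free(right), robot_in(rmC)}

== RESULT ==
["ball_in(b3,rmC)", "free(right)", "robot_in(rmC)"]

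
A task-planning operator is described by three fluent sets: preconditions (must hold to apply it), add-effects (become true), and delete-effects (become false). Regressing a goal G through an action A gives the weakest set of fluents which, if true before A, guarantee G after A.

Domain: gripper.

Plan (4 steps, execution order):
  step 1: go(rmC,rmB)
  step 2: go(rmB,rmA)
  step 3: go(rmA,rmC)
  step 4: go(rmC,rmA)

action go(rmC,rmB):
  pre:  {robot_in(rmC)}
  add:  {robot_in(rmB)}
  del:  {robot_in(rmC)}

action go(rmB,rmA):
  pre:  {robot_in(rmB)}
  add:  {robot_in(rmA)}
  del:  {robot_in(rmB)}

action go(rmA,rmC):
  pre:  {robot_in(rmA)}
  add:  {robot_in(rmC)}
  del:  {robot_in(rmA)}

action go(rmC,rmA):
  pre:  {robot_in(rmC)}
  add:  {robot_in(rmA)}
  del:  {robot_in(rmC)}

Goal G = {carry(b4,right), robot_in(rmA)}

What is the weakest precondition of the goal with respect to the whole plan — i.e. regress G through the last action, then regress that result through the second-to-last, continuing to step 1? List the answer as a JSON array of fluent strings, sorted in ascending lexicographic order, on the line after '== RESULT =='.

Regress step by step:
  through step 4 (go(rmC,rmA)): drop {robot_in(rmA)}, keep {carry(b4,right)}, require {robot_in(rmC)}
    → {carry(b4,right), robot_in(rmC)}
  through step 3 (go(rmA,rmC)): drop {robot_in(rmC)}, keep {carry(b4,right)}, require {robot_in(rmA)}
    → {carry(b4,right), robot_in(rmA)}
  through step 2 (go(rmB,rmA)): drop {robot_in(rmA)}, keep {carry(b4,right)}, require {robot_in(rmB)}
    → {carry(b4,right), robot_in(rmB)}
  through step 1 (go(rmC,rmB)): drop {robot_in(rmB)}, keep {carry(b4,right)}, require {robot_in(rmC)}
    → {carry(b4,right), robot_in(rmC)}

== RESULT ==
["carry(b4,right)", "robot_in(rmC)"]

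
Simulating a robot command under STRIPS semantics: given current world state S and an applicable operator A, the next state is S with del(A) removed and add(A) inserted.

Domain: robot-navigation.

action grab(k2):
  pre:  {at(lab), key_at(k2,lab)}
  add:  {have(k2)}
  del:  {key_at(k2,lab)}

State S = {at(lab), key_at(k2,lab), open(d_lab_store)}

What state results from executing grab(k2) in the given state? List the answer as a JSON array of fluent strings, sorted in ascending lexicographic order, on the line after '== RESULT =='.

Compute (S \ del) ∪ add:
  pre ⊆ S: {at(lab), key_at(k2,lab)} ⊆ S  — applicable
  S \ del = {at(lab), open(d_lab_store)}
  ∪ add   = {at(lab), have(k2), open(d_lab_store)}

== RESULT ==
["at(lab)", "have(k2)", "open(d_lab_store)"]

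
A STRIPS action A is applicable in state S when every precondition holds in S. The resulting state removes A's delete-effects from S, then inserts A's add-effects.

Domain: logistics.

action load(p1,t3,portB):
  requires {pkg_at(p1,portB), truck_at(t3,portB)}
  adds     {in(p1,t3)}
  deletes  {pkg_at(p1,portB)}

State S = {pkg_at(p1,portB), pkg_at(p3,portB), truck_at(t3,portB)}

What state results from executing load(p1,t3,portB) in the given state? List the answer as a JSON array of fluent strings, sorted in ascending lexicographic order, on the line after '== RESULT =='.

Progress:
  pre ⊆ S: {pkg_at(p1,portB), truck_at(t3,portB)} ⊆ S  — applicable
  S \ del = {pkg_at(p3,portB), truck_at(t3,portB)}
  ∪ add   = {in(p1,t3), pkg_at(p3,portB), truck_at(t3,portB)}

== RESULT ==
["in(p1,t3)", "pkg_at(p3,portB)", "truck_at(t3,portB)"]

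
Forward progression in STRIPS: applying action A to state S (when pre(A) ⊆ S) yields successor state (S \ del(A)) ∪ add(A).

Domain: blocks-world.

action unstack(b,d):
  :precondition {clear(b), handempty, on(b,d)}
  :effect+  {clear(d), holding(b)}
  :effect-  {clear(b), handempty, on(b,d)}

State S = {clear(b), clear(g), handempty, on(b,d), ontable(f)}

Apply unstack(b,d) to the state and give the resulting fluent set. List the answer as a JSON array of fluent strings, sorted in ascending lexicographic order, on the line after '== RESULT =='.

Compute (S \ del) ∪ add:
  pre ⊆ S: {clear(b), handempty, on(b,d)} ⊆ S  — applicable
  S \ del = {clear(g), ontable(f)}
  ∪ add   = {clear(d), clear(g), holding(b), ontable(f)}

== RESULT ==
["clear(d)", "clear(g)", "holding(b)", "ontable(f)"]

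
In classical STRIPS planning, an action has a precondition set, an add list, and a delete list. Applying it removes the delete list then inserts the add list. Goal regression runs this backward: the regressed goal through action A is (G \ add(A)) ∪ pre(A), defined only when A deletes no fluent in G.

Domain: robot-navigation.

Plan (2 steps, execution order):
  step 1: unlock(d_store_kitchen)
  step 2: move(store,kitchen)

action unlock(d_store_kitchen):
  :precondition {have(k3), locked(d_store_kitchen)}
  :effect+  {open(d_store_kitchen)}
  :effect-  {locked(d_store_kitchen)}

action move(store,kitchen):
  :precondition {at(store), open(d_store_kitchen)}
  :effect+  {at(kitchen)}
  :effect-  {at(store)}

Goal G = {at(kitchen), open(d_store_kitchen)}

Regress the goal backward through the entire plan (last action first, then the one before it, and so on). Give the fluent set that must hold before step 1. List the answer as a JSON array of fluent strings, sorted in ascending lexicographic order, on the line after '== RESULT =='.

Regress step by step:
  through step 2 (move(store,kitchen)): drop {at(kitchen)}, keep {open(d_store_kitchen)}, require {at(store), open(d_store_kitchen)}
    → {at(store), open(d_store_kitchen)}
  through step 1 (unlock(d_store_kitchen)): drop {open(d_store_kitchen)}, keep {at(store)}, require {have(k3), locked(d_store_kitchen)}
    → {at(store), have(k3), locked(d_store_kitchen)}

== RESULT ==
["at(store)", "have(k3)", "locked(d_store_kitchen)"]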